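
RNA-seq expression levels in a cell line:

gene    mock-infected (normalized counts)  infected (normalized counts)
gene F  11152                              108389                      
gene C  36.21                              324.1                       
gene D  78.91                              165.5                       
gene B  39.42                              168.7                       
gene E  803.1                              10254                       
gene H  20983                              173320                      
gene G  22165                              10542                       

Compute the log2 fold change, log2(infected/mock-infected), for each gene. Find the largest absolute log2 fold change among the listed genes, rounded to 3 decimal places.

3.674

log2(108389/11152) = 3.281  (gene F)
log2(324.1/36.21) = 3.162  (gene C)
log2(165.5/78.91) = 1.069  (gene D)
log2(168.7/39.42) = 2.097  (gene B)
log2(10254/803.1) = 3.674  (gene E)
log2(173320/20983) = 3.046  (gene H)
log2(10542/22165) = -1.072  (gene G)
The largest magnitude belongs to gene E.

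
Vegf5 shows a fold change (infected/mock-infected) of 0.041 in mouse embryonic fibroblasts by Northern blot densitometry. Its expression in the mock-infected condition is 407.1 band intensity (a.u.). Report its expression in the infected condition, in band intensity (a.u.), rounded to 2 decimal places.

infected expression = 407.1 × 0.041 = 16.69

16.69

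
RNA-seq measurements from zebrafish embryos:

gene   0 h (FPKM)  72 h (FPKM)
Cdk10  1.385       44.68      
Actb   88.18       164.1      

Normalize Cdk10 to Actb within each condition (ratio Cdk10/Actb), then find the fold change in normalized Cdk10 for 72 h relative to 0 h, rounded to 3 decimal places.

17.335

Cdk10/Actb (0 h) = 1.385 / 88.18 = 0.015707
Cdk10/Actb (72 h) = 44.68 / 164.1 = 0.27227
Fold change = 0.27227 / 0.015707 = 17.3350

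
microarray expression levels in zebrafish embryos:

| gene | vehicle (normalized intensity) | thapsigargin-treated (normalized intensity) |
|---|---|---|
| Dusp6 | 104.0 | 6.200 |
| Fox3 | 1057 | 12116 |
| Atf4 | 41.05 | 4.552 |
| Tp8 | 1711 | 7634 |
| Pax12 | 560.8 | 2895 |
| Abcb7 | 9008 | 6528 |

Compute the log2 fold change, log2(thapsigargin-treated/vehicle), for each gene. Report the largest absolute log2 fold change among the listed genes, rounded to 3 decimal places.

4.068

log2(6.200/104.0) = -4.068  (Dusp6)
log2(12116/1057) = 3.519  (Fox3)
log2(4.552/41.05) = -3.173  (Atf4)
log2(7634/1711) = 2.158  (Tp8)
log2(2895/560.8) = 2.368  (Pax12)
log2(6528/9008) = -0.465  (Abcb7)
The largest magnitude belongs to Dusp6.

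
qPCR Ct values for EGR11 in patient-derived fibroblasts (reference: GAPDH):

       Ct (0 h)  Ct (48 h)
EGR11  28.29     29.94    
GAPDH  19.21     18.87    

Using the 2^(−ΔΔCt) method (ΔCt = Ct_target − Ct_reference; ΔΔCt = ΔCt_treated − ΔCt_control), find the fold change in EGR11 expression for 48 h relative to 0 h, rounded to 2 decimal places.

ΔCt(0 h) = 28.290 − 19.210 = 9.080
ΔCt(48 h) = 29.940 − 18.870 = 11.070
ΔΔCt = 11.070 − 9.080 = 1.990
Fold change = 2^(−1.990) = 0.252

0.25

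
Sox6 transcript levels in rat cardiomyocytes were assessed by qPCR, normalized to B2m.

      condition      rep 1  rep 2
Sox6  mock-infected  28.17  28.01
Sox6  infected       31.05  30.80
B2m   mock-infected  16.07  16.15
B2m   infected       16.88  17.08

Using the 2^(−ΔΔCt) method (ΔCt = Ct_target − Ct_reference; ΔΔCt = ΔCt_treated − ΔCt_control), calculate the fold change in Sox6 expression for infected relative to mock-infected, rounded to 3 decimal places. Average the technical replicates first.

0.256

Mean Ct: Sox6 mock-infected 28.090; Sox6 infected 30.925; B2m mock-infected 16.110; B2m infected 16.980
ΔCt(mock-infected) = 28.090 − 16.110 = 11.980
ΔCt(infected) = 30.925 − 16.980 = 13.945
ΔΔCt = 13.945 − 11.980 = 1.965
Fold change = 2^(−1.965) = 0.2561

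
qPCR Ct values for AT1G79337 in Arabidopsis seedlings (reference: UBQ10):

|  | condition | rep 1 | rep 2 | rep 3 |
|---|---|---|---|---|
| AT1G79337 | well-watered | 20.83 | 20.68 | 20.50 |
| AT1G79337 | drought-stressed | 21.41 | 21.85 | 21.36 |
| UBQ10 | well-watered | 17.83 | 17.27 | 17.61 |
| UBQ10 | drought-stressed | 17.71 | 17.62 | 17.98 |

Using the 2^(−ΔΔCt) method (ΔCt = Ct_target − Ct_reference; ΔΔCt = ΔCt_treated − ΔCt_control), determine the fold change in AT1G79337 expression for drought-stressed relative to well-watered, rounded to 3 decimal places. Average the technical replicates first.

Mean Ct: AT1G79337 well-watered 20.670; AT1G79337 drought-stressed 21.540; UBQ10 well-watered 17.570; UBQ10 drought-stressed 17.770
ΔCt(well-watered) = 20.670 − 17.570 = 3.100
ΔCt(drought-stressed) = 21.540 − 17.770 = 3.770
ΔΔCt = 3.770 − 3.100 = 0.670
Fold change = 2^(−0.670) = 0.6285

0.629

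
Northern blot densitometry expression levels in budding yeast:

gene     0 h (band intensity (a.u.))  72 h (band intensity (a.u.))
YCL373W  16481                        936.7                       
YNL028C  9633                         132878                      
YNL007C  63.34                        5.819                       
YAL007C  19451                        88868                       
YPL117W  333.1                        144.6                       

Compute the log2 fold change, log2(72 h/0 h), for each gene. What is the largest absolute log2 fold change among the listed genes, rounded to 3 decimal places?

4.137

log2(936.7/16481) = -4.137  (YCL373W)
log2(132878/9633) = 3.786  (YNL028C)
log2(5.819/63.34) = -3.444  (YNL007C)
log2(88868/19451) = 2.192  (YAL007C)
log2(144.6/333.1) = -1.204  (YPL117W)
The largest magnitude belongs to YCL373W.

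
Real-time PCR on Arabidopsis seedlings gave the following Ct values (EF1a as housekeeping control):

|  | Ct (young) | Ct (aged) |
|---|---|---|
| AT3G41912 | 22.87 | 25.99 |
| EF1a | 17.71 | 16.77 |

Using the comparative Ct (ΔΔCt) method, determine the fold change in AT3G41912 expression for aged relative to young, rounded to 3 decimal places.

ΔCt(young) = 22.870 − 17.710 = 5.160
ΔCt(aged) = 25.990 − 16.770 = 9.220
ΔΔCt = 9.220 − 5.160 = 4.060
Fold change = 2^(−4.060) = 0.0600

0.060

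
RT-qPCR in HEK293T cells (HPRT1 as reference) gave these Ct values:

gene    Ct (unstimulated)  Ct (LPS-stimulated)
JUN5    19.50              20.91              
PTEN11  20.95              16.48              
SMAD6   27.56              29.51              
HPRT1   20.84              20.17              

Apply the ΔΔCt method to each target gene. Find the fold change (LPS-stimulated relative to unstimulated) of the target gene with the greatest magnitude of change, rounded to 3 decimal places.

13.929

JUN5: ΔΔCt = (20.91−20.17) − (19.50−20.84) = 0.74 − (-1.34) = 2.08; fold change = 2^-2.08 = 0.237
PTEN11: ΔΔCt = (16.48−20.17) − (20.95−20.84) = -3.69 − 0.11 = -3.80; fold change = 2^3.80 = 13.929
SMAD6: ΔΔCt = (29.51−20.17) − (27.56−20.84) = 9.34 − 6.72 = 2.62; fold change = 2^-2.62 = 0.163
PTEN11 has the largest |ΔΔCt| = 3.80.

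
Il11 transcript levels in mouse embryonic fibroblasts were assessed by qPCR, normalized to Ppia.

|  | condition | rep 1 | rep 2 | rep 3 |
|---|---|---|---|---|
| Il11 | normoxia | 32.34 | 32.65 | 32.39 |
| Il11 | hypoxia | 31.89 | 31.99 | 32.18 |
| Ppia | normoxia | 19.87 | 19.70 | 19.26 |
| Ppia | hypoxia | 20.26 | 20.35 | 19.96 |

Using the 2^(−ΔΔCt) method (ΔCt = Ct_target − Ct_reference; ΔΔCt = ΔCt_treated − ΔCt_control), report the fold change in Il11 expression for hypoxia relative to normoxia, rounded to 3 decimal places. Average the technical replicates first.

2.028

Mean Ct: Il11 normoxia 32.460; Il11 hypoxia 32.020; Ppia normoxia 19.610; Ppia hypoxia 20.190
ΔCt(normoxia) = 32.460 − 19.610 = 12.850
ΔCt(hypoxia) = 32.020 − 20.190 = 11.830
ΔΔCt = 11.830 − 12.850 = -1.020
Fold change = 2^(−(-1.020)) = 2^1.020 = 2.0279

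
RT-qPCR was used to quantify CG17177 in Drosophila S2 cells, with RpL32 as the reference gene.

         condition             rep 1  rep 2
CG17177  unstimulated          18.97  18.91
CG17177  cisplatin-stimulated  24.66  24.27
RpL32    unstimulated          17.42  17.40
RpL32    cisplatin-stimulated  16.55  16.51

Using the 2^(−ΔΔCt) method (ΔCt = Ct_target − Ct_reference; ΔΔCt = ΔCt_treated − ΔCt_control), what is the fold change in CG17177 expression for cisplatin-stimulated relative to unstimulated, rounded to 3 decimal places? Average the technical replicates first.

0.012

Mean Ct: CG17177 unstimulated 18.940; CG17177 cisplatin-stimulated 24.465; RpL32 unstimulated 17.410; RpL32 cisplatin-stimulated 16.530
ΔCt(unstimulated) = 18.940 − 17.410 = 1.530
ΔCt(cisplatin-stimulated) = 24.465 − 16.530 = 7.935
ΔΔCt = 7.935 − 1.530 = 6.405
Fold change = 2^(−6.405) = 0.0118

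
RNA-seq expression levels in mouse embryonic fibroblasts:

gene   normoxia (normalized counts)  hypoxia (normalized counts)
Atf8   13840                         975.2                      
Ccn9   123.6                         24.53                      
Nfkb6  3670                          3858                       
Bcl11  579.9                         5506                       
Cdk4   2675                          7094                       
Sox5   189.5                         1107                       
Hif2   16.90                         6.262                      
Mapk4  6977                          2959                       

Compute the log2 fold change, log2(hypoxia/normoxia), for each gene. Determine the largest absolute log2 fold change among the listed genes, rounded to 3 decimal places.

log2(975.2/13840) = -3.827  (Atf8)
log2(24.53/123.6) = -2.333  (Ccn9)
log2(3858/3670) = 0.072  (Nfkb6)
log2(5506/579.9) = 3.247  (Bcl11)
log2(7094/2675) = 1.407  (Cdk4)
log2(1107/189.5) = 2.546  (Sox5)
log2(6.262/16.90) = -1.432  (Hif2)
log2(2959/6977) = -1.237  (Mapk4)
The largest magnitude belongs to Atf8.

3.827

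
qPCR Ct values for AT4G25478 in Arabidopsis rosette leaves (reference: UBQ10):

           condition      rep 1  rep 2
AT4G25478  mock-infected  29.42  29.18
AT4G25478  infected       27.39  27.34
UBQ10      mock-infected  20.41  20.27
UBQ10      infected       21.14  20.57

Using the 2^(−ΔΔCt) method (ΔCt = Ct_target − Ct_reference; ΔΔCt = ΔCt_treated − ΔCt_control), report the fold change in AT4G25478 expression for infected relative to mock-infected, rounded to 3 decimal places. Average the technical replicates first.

Mean Ct: AT4G25478 mock-infected 29.300; AT4G25478 infected 27.365; UBQ10 mock-infected 20.340; UBQ10 infected 20.855
ΔCt(mock-infected) = 29.300 − 20.340 = 8.960
ΔCt(infected) = 27.365 − 20.855 = 6.510
ΔΔCt = 6.510 − 8.960 = -2.450
Fold change = 2^(−(-2.450)) = 2^2.450 = 5.4642

5.464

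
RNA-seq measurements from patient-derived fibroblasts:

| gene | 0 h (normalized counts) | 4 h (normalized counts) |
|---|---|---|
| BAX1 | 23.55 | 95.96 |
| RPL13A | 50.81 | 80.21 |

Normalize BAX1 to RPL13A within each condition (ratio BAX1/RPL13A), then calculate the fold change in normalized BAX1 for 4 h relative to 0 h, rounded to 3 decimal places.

BAX1/RPL13A (0 h) = 23.55 / 50.81 = 0.46349
BAX1/RPL13A (4 h) = 95.96 / 80.21 = 1.1964
Fold change = 1.1964 / 0.46349 = 2.5812

2.581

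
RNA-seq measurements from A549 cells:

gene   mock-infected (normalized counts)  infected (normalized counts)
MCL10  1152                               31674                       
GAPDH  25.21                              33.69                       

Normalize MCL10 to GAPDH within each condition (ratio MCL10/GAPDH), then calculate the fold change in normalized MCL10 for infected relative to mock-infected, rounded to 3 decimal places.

20.574

MCL10/GAPDH (mock-infected) = 1152 / 25.21 = 45.696
MCL10/GAPDH (infected) = 31674 / 33.69 = 940.16
Fold change = 940.16 / 45.696 = 20.5742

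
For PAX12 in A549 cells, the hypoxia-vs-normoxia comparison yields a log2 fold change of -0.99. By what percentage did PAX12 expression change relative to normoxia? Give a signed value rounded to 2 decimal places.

-49.65%

Fold change = 2^(-0.99) = 0.5035
Percent change = (FC − 1) × 100% = (0.5035 − 1) × 100 = -49.65%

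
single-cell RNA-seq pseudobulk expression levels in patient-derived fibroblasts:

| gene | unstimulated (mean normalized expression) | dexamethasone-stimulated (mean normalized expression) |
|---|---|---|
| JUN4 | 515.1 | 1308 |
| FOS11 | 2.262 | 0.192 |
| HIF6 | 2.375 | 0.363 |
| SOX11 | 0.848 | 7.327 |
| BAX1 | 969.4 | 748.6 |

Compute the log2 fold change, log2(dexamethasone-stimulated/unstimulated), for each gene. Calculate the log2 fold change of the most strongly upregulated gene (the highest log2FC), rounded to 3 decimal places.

3.111

log2(1308/515.1) = 1.344  (JUN4)
log2(0.192/2.262) = -3.558  (FOS11)
log2(0.363/2.375) = -2.710  (HIF6)
log2(7.327/0.848) = 3.111  (SOX11)
log2(748.6/969.4) = -0.373  (BAX1)
SOX11 is most strongly upregulated.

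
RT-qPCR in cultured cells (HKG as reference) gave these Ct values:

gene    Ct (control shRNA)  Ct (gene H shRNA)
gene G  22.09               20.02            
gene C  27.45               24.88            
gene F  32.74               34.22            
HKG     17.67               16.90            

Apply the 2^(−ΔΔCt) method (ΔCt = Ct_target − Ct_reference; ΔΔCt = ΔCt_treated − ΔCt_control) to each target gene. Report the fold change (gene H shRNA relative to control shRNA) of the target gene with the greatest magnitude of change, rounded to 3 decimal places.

0.210

gene G: ΔΔCt = (20.02−16.90) − (22.09−17.67) = 3.12 − 4.42 = -1.30; fold change = 2^1.30 = 2.462
gene C: ΔΔCt = (24.88−16.90) − (27.45−17.67) = 7.98 − 9.78 = -1.80; fold change = 2^1.80 = 3.482
gene F: ΔΔCt = (34.22−16.90) − (32.74−17.67) = 17.32 − 15.07 = 2.25; fold change = 2^-2.25 = 0.210
gene F has the largest |ΔΔCt| = 2.25.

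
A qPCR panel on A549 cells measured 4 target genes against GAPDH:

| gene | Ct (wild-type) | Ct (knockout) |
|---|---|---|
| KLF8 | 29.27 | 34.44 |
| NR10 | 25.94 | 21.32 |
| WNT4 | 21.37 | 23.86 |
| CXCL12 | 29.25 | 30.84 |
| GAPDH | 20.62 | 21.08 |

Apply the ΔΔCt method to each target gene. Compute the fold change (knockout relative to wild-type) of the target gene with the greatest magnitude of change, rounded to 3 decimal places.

KLF8: ΔΔCt = (34.44−21.08) − (29.27−20.62) = 13.36 − 8.65 = 4.71; fold change = 2^-4.71 = 0.038
NR10: ΔΔCt = (21.32−21.08) − (25.94−20.62) = 0.24 − 5.32 = -5.08; fold change = 2^5.08 = 33.825
WNT4: ΔΔCt = (23.86−21.08) − (21.37−20.62) = 2.78 − 0.75 = 2.03; fold change = 2^-2.03 = 0.245
CXCL12: ΔΔCt = (30.84−21.08) − (29.25−20.62) = 9.76 − 8.63 = 1.13; fold change = 2^-1.13 = 0.457
NR10 has the largest |ΔΔCt| = 5.08.

33.825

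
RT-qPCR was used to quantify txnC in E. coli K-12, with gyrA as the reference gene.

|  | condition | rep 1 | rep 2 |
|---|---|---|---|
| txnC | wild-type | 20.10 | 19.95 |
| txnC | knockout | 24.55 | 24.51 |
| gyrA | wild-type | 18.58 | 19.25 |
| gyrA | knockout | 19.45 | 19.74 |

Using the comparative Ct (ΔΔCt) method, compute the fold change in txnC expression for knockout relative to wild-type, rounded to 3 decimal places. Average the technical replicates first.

0.071

Mean Ct: txnC wild-type 20.025; txnC knockout 24.530; gyrA wild-type 18.915; gyrA knockout 19.595
ΔCt(wild-type) = 20.025 − 18.915 = 1.110
ΔCt(knockout) = 24.530 − 19.595 = 4.935
ΔΔCt = 4.935 − 1.110 = 3.825
Fold change = 2^(−3.825) = 0.0706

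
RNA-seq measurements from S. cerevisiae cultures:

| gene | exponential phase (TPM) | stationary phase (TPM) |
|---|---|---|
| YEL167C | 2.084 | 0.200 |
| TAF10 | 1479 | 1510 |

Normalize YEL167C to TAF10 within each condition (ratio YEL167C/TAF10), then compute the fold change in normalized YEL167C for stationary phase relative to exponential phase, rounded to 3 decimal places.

YEL167C/TAF10 (exponential phase) = 2.084 / 1479 = 0.0014091
YEL167C/TAF10 (stationary phase) = 0.200 / 1510 = 0.00013245
Fold change = 0.00013245 / 0.0014091 = 0.0940

0.094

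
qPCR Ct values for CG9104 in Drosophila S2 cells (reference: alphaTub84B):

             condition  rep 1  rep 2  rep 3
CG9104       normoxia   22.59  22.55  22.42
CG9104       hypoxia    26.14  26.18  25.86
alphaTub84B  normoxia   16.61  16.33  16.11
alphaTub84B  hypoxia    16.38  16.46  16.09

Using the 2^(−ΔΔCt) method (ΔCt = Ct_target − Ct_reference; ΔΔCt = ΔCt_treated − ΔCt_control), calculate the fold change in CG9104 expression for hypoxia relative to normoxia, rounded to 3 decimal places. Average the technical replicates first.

Mean Ct: CG9104 normoxia 22.520; CG9104 hypoxia 26.060; alphaTub84B normoxia 16.350; alphaTub84B hypoxia 16.310
ΔCt(normoxia) = 22.520 − 16.350 = 6.170
ΔCt(hypoxia) = 26.060 − 16.310 = 9.750
ΔΔCt = 9.750 − 6.170 = 3.580
Fold change = 2^(−3.580) = 0.0836

0.084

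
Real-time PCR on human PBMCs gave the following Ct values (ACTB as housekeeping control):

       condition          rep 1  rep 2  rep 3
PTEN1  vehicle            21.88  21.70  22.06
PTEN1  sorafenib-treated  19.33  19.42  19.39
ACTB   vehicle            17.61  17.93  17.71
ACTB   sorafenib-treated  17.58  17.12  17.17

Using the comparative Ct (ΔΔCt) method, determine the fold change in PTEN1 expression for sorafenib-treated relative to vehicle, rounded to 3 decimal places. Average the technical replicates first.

4.112

Mean Ct: PTEN1 vehicle 21.880; PTEN1 sorafenib-treated 19.380; ACTB vehicle 17.750; ACTB sorafenib-treated 17.290
ΔCt(vehicle) = 21.880 − 17.750 = 4.130
ΔCt(sorafenib-treated) = 19.380 − 17.290 = 2.090
ΔΔCt = 2.090 − 4.130 = -2.040
Fold change = 2^(−(-2.040)) = 2^2.040 = 4.1125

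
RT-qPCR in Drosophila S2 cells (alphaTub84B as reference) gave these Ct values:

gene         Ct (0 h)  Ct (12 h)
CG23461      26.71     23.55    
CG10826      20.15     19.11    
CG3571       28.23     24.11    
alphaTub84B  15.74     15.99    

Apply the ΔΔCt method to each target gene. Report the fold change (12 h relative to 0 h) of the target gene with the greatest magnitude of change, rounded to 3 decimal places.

20.678

CG23461: ΔΔCt = (23.55−15.99) − (26.71−15.74) = 7.56 − 10.97 = -3.41; fold change = 2^3.41 = 10.629
CG10826: ΔΔCt = (19.11−15.99) − (20.15−15.74) = 3.12 − 4.41 = -1.29; fold change = 2^1.29 = 2.445
CG3571: ΔΔCt = (24.11−15.99) − (28.23−15.74) = 8.12 − 12.49 = -4.37; fold change = 2^4.37 = 20.678
CG3571 has the largest |ΔΔCt| = 4.37.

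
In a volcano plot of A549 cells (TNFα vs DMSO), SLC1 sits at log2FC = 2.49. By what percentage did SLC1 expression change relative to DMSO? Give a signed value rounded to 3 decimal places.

Fold change = 2^(2.49) = 5.6178
Percent change = (FC − 1) × 100% = (5.6178 − 1) × 100 = 461.778%

461.778%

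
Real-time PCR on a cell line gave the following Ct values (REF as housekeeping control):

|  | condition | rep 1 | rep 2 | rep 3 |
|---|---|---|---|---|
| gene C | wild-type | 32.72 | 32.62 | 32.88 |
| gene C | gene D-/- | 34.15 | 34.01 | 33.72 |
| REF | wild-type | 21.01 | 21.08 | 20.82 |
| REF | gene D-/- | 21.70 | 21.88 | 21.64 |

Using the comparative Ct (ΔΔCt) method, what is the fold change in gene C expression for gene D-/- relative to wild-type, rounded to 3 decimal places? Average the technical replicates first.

0.732

Mean Ct: gene C wild-type 32.740; gene C gene D-/- 33.960; REF wild-type 20.970; REF gene D-/- 21.740
ΔCt(wild-type) = 32.740 − 20.970 = 11.770
ΔCt(gene D-/-) = 33.960 − 21.740 = 12.220
ΔΔCt = 12.220 − 11.770 = 0.450
Fold change = 2^(−0.450) = 0.7320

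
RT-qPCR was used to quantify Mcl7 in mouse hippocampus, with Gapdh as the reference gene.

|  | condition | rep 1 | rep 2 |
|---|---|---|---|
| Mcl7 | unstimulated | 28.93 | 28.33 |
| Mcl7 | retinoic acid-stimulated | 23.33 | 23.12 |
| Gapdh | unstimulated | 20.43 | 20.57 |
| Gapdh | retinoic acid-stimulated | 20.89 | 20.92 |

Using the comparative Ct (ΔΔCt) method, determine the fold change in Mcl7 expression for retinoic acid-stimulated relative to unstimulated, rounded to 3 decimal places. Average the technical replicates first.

56.103

Mean Ct: Mcl7 unstimulated 28.630; Mcl7 retinoic acid-stimulated 23.225; Gapdh unstimulated 20.500; Gapdh retinoic acid-stimulated 20.905
ΔCt(unstimulated) = 28.630 − 20.500 = 8.130
ΔCt(retinoic acid-stimulated) = 23.225 − 20.905 = 2.320
ΔΔCt = 2.320 − 8.130 = -5.810
Fold change = 2^(−(-5.810)) = 2^5.810 = 56.1028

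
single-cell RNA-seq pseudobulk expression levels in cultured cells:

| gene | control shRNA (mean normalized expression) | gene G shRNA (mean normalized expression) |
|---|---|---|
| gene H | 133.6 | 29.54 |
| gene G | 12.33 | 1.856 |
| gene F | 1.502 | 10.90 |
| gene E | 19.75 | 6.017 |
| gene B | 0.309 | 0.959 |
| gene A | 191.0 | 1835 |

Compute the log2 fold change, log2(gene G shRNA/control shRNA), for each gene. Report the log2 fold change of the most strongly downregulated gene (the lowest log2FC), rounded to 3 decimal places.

log2(29.54/133.6) = -2.177  (gene H)
log2(1.856/12.33) = -2.732  (gene G)
log2(10.90/1.502) = 2.859  (gene F)
log2(6.017/19.75) = -1.715  (gene E)
log2(0.959/0.309) = 1.634  (gene B)
log2(1835/191.0) = 3.264  (gene A)
gene G is most strongly downregulated.

-2.732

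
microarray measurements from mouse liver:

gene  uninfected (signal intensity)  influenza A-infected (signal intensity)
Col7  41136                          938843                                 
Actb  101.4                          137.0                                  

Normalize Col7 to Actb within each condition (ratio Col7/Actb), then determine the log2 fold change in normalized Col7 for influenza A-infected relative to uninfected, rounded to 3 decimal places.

Col7/Actb (uninfected) = 41136 / 101.4 = 405.68
Col7/Actb (influenza A-infected) = 938843 / 137.0 = 6852.9
Fold change = 6852.9 / 405.68 = 16.8923
log2(16.8923) = 4.0783

4.078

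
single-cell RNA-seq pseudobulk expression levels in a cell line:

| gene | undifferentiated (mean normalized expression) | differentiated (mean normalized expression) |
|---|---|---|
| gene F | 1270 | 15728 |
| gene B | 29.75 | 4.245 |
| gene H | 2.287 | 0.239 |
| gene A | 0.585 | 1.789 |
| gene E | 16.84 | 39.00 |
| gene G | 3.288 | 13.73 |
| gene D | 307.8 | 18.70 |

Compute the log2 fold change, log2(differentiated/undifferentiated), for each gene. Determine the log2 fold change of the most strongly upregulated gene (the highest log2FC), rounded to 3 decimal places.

log2(15728/1270) = 3.630  (gene F)
log2(4.245/29.75) = -2.809  (gene B)
log2(0.239/2.287) = -3.258  (gene H)
log2(1.789/0.585) = 1.613  (gene A)
log2(39.00/16.84) = 1.212  (gene E)
log2(13.73/3.288) = 2.062  (gene G)
log2(18.70/307.8) = -4.041  (gene D)
gene F is most strongly upregulated.

3.630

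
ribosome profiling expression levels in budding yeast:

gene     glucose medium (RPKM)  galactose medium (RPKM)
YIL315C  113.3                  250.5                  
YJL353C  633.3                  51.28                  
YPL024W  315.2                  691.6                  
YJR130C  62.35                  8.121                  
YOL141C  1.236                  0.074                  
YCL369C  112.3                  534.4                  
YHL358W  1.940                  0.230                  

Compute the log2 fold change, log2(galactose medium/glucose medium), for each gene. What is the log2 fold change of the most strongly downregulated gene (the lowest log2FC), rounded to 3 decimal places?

-4.062

log2(250.5/113.3) = 1.145  (YIL315C)
log2(51.28/633.3) = -3.626  (YJL353C)
log2(691.6/315.2) = 1.134  (YPL024W)
log2(8.121/62.35) = -2.941  (YJR130C)
log2(0.074/1.236) = -4.062  (YOL141C)
log2(534.4/112.3) = 2.251  (YCL369C)
log2(0.230/1.940) = -3.076  (YHL358W)
YOL141C is most strongly downregulated.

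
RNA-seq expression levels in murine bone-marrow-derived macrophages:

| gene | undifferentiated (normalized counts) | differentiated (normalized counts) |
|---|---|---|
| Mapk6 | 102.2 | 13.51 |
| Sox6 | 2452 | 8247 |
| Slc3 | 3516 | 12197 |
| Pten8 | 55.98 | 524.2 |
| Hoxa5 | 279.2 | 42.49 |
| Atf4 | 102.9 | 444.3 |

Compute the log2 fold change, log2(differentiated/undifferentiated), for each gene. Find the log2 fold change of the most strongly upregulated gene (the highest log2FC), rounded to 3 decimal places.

3.227

log2(13.51/102.2) = -2.919  (Mapk6)
log2(8247/2452) = 1.750  (Sox6)
log2(12197/3516) = 1.795  (Slc3)
log2(524.2/55.98) = 3.227  (Pten8)
log2(42.49/279.2) = -2.716  (Hoxa5)
log2(444.3/102.9) = 2.110  (Atf4)
Pten8 is most strongly upregulated.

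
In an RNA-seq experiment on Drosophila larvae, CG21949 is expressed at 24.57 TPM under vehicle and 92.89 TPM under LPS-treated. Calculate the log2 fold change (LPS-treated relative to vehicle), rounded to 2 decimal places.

1.92

Fold change = 92.89 / 24.57 = 3.7806
log2(3.7806) = 1.919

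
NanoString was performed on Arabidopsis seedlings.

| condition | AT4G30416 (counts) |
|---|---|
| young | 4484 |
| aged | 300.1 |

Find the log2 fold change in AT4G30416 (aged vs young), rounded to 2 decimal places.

-3.90

Fold change = 300.1 / 4484 = 0.0669
log2(0.0669) = -3.901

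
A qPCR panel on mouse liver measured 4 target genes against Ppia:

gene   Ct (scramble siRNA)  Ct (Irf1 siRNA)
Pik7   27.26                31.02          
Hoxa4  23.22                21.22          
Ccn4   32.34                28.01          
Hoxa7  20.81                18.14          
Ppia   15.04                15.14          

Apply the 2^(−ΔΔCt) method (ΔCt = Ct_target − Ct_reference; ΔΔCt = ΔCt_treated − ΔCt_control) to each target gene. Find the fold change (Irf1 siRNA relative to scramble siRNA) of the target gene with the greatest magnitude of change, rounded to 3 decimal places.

Pik7: ΔΔCt = (31.02−15.14) − (27.26−15.04) = 15.88 − 12.22 = 3.66; fold change = 2^-3.66 = 0.079
Hoxa4: ΔΔCt = (21.22−15.14) − (23.22−15.04) = 6.08 − 8.18 = -2.10; fold change = 2^2.10 = 4.287
Ccn4: ΔΔCt = (28.01−15.14) − (32.34−15.04) = 12.87 − 17.30 = -4.43; fold change = 2^4.43 = 21.556
Hoxa7: ΔΔCt = (18.14−15.14) − (20.81−15.04) = 3.00 − 5.77 = -2.77; fold change = 2^2.77 = 6.821
Ccn4 has the largest |ΔΔCt| = 4.43.

21.556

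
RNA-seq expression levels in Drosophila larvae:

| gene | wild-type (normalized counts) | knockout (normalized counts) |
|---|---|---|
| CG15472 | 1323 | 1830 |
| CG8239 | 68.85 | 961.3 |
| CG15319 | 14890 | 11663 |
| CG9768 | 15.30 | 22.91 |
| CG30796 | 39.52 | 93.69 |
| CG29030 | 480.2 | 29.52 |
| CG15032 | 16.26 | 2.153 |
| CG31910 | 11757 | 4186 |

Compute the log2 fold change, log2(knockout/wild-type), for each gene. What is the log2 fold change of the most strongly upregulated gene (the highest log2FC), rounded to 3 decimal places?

3.803

log2(1830/1323) = 0.468  (CG15472)
log2(961.3/68.85) = 3.803  (CG8239)
log2(11663/14890) = -0.352  (CG15319)
log2(22.91/15.30) = 0.582  (CG9768)
log2(93.69/39.52) = 1.245  (CG30796)
log2(29.52/480.2) = -4.024  (CG29030)
log2(2.153/16.26) = -2.917  (CG15032)
log2(4186/11757) = -1.490  (CG31910)
CG8239 is most strongly upregulated.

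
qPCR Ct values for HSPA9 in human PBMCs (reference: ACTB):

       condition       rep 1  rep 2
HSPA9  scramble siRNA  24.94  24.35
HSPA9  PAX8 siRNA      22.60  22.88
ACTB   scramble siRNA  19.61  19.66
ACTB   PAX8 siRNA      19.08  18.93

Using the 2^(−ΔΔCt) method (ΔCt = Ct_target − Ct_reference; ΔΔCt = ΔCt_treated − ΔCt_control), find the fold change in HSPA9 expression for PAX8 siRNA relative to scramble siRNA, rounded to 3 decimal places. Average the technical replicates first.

Mean Ct: HSPA9 scramble siRNA 24.645; HSPA9 PAX8 siRNA 22.740; ACTB scramble siRNA 19.635; ACTB PAX8 siRNA 19.005
ΔCt(scramble siRNA) = 24.645 − 19.635 = 5.010
ΔCt(PAX8 siRNA) = 22.740 − 19.005 = 3.735
ΔΔCt = 3.735 − 5.010 = -1.275
Fold change = 2^(−(-1.275)) = 2^1.275 = 2.4200

2.420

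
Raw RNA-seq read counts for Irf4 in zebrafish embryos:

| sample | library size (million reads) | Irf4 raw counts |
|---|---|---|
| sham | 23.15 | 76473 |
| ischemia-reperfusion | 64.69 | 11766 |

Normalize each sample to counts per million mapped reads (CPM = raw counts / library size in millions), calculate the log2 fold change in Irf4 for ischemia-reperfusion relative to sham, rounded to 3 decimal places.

-4.183

CPM(sham) = 76473 / 23.15 = 3303.3693
CPM(ischemia-reperfusion) = 11766 / 64.69 = 181.8828
Fold change = 181.8828 / 3303.3693 = 0.05506
log2(0.05506) = -4.1829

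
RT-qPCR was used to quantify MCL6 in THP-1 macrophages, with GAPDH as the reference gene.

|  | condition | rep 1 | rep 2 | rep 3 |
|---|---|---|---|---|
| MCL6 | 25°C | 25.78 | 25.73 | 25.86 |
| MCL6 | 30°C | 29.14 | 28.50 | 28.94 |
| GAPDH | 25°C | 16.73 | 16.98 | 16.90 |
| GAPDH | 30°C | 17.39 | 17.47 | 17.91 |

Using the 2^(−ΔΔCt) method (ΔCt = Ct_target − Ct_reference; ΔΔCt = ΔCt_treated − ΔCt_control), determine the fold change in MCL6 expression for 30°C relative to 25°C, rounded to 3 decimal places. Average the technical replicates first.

0.196

Mean Ct: MCL6 25°C 25.790; MCL6 30°C 28.860; GAPDH 25°C 16.870; GAPDH 30°C 17.590
ΔCt(25°C) = 25.790 − 16.870 = 8.920
ΔCt(30°C) = 28.860 − 17.590 = 11.270
ΔΔCt = 11.270 − 8.920 = 2.350
Fold change = 2^(−2.350) = 0.1961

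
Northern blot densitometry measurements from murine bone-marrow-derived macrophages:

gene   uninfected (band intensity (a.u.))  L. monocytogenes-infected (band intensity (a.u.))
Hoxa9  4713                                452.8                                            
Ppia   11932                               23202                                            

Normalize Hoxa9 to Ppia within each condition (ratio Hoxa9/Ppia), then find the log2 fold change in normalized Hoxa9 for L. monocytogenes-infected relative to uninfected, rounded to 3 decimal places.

Hoxa9/Ppia (uninfected) = 4713 / 11932 = 0.39499
Hoxa9/Ppia (L. monocytogenes-infected) = 452.8 / 23202 = 0.019516
Fold change = 0.019516 / 0.39499 = 0.0494
log2(0.0494) = -4.3391

-4.339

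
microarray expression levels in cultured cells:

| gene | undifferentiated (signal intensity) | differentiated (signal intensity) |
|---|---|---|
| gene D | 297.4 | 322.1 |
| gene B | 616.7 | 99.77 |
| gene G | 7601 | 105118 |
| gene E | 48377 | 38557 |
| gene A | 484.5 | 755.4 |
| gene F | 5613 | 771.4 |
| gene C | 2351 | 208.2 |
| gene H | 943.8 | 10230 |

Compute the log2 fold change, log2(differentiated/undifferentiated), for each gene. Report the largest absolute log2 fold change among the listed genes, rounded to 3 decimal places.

3.790

log2(322.1/297.4) = 0.115  (gene D)
log2(99.77/616.7) = -2.628  (gene B)
log2(105118/7601) = 3.790  (gene G)
log2(38557/48377) = -0.327  (gene E)
log2(755.4/484.5) = 0.641  (gene A)
log2(771.4/5613) = -2.863  (gene F)
log2(208.2/2351) = -3.497  (gene C)
log2(10230/943.8) = 3.438  (gene H)
The largest magnitude belongs to gene G.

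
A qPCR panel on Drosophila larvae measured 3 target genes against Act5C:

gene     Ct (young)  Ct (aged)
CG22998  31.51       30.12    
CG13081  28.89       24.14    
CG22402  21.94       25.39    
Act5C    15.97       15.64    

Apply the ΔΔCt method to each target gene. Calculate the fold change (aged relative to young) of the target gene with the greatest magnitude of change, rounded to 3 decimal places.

21.407

CG22998: ΔΔCt = (30.12−15.64) − (31.51−15.97) = 14.48 − 15.54 = -1.06; fold change = 2^1.06 = 2.085
CG13081: ΔΔCt = (24.14−15.64) − (28.89−15.97) = 8.50 − 12.92 = -4.42; fold change = 2^4.42 = 21.407
CG22402: ΔΔCt = (25.39−15.64) − (21.94−15.97) = 9.75 − 5.97 = 3.78; fold change = 2^-3.78 = 0.073
CG13081 has the largest |ΔΔCt| = 4.42.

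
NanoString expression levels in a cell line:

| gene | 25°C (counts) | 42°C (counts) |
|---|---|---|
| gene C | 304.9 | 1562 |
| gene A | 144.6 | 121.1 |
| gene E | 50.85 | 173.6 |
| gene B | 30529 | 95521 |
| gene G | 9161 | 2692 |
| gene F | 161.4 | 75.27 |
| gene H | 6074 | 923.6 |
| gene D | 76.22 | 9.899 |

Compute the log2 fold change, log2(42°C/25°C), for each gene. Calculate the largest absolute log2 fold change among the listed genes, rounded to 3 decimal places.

log2(1562/304.9) = 2.357  (gene C)
log2(121.1/144.6) = -0.256  (gene A)
log2(173.6/50.85) = 1.771  (gene E)
log2(95521/30529) = 1.646  (gene B)
log2(2692/9161) = -1.767  (gene G)
log2(75.27/161.4) = -1.100  (gene F)
log2(923.6/6074) = -2.717  (gene H)
log2(9.899/76.22) = -2.945  (gene D)
The largest magnitude belongs to gene D.

2.945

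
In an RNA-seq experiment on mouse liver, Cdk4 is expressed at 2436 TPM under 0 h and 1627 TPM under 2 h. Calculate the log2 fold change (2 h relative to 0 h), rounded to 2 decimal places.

Fold change = 1627 / 2436 = 0.6679
log2(0.6679) = -0.582

-0.58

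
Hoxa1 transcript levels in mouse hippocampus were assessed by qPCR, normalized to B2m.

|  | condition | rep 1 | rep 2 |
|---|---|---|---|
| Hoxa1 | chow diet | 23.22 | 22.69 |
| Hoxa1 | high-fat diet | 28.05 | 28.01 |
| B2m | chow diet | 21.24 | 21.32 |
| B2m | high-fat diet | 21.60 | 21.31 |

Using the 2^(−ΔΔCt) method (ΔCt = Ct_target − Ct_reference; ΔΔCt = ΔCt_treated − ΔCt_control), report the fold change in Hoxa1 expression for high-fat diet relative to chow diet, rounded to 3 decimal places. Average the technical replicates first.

0.033

Mean Ct: Hoxa1 chow diet 22.955; Hoxa1 high-fat diet 28.030; B2m chow diet 21.280; B2m high-fat diet 21.455
ΔCt(chow diet) = 22.955 − 21.280 = 1.675
ΔCt(high-fat diet) = 28.030 − 21.455 = 6.575
ΔΔCt = 6.575 − 1.675 = 4.900
Fold change = 2^(−4.900) = 0.0335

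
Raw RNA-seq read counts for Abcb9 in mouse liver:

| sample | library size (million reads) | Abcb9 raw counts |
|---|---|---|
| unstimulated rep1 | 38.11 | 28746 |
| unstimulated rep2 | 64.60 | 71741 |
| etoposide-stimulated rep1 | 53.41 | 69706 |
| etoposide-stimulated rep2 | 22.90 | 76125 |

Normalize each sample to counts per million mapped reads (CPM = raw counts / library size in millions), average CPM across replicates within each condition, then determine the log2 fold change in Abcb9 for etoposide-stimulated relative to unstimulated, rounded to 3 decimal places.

1.312

CPM(unstimulated rep1) = 28746 / 38.11 = 754.2902
CPM(unstimulated rep2) = 71741 / 64.60 = 1110.5418
CPM(etoposide-stimulated rep1) = 69706 / 53.41 = 1305.1114
CPM(etoposide-stimulated rep2) = 76125 / 22.90 = 3324.2358
mean CPM(unstimulated) = 932.4160; mean CPM(etoposide-stimulated) = 2314.6736
Fold change = 2314.6736 / 932.4160 = 2.48245
log2(2.48245) = 1.3118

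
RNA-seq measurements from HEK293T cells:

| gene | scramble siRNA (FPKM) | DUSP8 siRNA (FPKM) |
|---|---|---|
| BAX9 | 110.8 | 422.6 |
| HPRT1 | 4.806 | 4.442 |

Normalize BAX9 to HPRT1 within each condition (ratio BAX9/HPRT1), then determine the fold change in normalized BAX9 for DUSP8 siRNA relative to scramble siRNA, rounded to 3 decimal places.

4.127

BAX9/HPRT1 (scramble siRNA) = 110.8 / 4.806 = 23.055
BAX9/HPRT1 (DUSP8 siRNA) = 422.6 / 4.442 = 95.137
Fold change = 95.137 / 23.055 = 4.1266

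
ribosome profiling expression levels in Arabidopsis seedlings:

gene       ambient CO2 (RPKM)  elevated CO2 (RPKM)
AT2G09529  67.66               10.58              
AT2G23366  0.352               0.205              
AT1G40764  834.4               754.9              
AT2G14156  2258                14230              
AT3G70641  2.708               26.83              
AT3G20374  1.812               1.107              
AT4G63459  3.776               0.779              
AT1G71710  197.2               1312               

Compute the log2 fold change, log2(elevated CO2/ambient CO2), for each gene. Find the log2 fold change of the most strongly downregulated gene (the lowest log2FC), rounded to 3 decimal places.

log2(10.58/67.66) = -2.677  (AT2G09529)
log2(0.205/0.352) = -0.780  (AT2G23366)
log2(754.9/834.4) = -0.144  (AT1G40764)
log2(14230/2258) = 2.656  (AT2G14156)
log2(26.83/2.708) = 3.309  (AT3G70641)
log2(1.107/1.812) = -0.711  (AT3G20374)
log2(0.779/3.776) = -2.277  (AT4G63459)
log2(1312/197.2) = 2.734  (AT1G71710)
AT2G09529 is most strongly downregulated.

-2.677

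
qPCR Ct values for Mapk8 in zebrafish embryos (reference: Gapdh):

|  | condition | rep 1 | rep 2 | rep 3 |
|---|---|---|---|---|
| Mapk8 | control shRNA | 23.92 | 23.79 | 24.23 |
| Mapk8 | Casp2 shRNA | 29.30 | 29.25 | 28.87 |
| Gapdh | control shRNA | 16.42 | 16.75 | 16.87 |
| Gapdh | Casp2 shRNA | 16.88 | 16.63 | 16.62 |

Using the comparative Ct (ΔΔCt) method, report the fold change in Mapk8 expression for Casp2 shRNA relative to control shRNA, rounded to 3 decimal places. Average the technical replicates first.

Mean Ct: Mapk8 control shRNA 23.980; Mapk8 Casp2 shRNA 29.140; Gapdh control shRNA 16.680; Gapdh Casp2 shRNA 16.710
ΔCt(control shRNA) = 23.980 − 16.680 = 7.300
ΔCt(Casp2 shRNA) = 29.140 − 16.710 = 12.430
ΔΔCt = 12.430 − 7.300 = 5.130
Fold change = 2^(−5.130) = 0.0286

0.029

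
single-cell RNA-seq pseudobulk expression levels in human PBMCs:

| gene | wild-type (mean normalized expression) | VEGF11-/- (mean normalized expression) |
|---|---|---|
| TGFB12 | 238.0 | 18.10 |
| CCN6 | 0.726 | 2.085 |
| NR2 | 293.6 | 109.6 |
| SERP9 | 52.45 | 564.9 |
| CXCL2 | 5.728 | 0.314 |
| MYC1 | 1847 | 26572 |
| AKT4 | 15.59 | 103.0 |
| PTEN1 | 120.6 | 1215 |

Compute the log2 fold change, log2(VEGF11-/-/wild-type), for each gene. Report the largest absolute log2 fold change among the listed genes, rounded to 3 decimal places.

log2(18.10/238.0) = -3.717  (TGFB12)
log2(2.085/0.726) = 1.522  (CCN6)
log2(109.6/293.6) = -1.422  (NR2)
log2(564.9/52.45) = 3.429  (SERP9)
log2(0.314/5.728) = -4.189  (CXCL2)
log2(26572/1847) = 3.847  (MYC1)
log2(103.0/15.59) = 2.724  (AKT4)
log2(1215/120.6) = 3.333  (PTEN1)
The largest magnitude belongs to CXCL2.

4.189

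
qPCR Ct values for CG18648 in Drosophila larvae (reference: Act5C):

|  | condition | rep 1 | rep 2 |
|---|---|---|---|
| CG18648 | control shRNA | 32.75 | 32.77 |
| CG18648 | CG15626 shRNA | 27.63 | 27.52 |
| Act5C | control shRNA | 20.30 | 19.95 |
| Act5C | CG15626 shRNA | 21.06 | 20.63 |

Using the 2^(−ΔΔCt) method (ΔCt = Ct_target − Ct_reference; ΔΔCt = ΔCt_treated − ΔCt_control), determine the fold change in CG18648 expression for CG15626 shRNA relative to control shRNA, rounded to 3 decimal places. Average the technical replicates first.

Mean Ct: CG18648 control shRNA 32.760; CG18648 CG15626 shRNA 27.575; Act5C control shRNA 20.125; Act5C CG15626 shRNA 20.845
ΔCt(control shRNA) = 32.760 − 20.125 = 12.635
ΔCt(CG15626 shRNA) = 27.575 − 20.845 = 6.730
ΔΔCt = 6.730 − 12.635 = -5.905
Fold change = 2^(−(-5.905)) = 2^5.905 = 59.9214

59.921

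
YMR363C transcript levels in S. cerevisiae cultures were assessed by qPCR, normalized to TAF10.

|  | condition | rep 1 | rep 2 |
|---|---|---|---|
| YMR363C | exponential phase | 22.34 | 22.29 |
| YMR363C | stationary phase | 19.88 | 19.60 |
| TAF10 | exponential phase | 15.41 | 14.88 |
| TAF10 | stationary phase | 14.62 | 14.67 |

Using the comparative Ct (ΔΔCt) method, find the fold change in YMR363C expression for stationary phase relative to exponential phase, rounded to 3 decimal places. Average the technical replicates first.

Mean Ct: YMR363C exponential phase 22.315; YMR363C stationary phase 19.740; TAF10 exponential phase 15.145; TAF10 stationary phase 14.645
ΔCt(exponential phase) = 22.315 − 15.145 = 7.170
ΔCt(stationary phase) = 19.740 − 14.645 = 5.095
ΔΔCt = 5.095 − 7.170 = -2.075
Fold change = 2^(−(-2.075)) = 2^2.075 = 4.2134

4.213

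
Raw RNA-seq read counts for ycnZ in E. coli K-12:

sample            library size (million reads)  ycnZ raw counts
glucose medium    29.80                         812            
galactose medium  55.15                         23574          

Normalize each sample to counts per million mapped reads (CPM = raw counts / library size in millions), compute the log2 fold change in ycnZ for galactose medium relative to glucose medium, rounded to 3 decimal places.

CPM(glucose medium) = 812 / 29.80 = 27.2483
CPM(galactose medium) = 23574 / 55.15 = 427.4524
Fold change = 427.4524 / 27.2483 = 15.68729
log2(15.68729) = 3.9715

3.972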